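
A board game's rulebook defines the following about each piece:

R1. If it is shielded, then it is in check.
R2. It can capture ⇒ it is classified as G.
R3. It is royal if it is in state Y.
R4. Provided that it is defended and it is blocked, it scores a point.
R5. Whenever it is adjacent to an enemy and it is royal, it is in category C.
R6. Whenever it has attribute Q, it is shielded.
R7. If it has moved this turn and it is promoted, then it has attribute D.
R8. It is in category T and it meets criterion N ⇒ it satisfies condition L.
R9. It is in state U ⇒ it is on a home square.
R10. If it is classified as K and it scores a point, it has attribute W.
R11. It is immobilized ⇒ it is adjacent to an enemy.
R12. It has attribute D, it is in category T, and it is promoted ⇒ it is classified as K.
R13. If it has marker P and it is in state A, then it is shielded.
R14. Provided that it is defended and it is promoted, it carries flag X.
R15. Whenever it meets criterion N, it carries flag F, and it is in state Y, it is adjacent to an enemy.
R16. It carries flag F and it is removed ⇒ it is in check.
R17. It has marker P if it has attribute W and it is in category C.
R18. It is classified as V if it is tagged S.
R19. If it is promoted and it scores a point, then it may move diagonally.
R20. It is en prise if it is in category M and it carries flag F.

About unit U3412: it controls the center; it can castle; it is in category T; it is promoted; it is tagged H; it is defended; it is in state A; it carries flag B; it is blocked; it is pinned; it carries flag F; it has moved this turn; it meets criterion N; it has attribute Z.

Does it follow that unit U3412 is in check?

No

Forward chaining from the given facts derives: scores a point, has attribute D, satisfies condition L, is classified as K, carries flag X, may move diagonally, has attribute W.
Rules concluding "it is in check": R1 needs "it is shielded"; R16 needs "it is removed" — none of these are established.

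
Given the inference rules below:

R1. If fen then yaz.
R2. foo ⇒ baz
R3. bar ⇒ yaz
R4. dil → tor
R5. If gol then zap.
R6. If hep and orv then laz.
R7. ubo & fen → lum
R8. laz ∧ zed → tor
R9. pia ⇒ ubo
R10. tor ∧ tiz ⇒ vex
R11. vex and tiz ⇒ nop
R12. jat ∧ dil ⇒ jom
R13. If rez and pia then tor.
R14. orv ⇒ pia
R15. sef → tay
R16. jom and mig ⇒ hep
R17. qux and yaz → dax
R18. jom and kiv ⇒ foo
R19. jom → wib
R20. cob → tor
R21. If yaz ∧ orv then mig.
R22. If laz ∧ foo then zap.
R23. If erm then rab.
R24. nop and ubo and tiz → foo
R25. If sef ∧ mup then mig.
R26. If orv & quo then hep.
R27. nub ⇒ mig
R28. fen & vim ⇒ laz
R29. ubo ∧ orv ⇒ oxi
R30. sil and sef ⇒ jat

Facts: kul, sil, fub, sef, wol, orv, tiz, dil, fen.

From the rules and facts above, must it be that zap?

Yes

yaz  (by R1: fen)
tor  (by R4: dil)
vex  (by R10: tor, tiz)
nop  (by R11: vex, tiz)
pia  (by R14: orv)
mig  (by R21: yaz, orv)
jat  (by R30: sil, sef)
ubo  (by R9: pia)
jom  (by R12: jat, dil)
hep  (by R16: jom, mig)
foo  (by R24: nop, ubo, tiz)
laz  (by R6: hep, orv)
zap  (by R22: laz, foo)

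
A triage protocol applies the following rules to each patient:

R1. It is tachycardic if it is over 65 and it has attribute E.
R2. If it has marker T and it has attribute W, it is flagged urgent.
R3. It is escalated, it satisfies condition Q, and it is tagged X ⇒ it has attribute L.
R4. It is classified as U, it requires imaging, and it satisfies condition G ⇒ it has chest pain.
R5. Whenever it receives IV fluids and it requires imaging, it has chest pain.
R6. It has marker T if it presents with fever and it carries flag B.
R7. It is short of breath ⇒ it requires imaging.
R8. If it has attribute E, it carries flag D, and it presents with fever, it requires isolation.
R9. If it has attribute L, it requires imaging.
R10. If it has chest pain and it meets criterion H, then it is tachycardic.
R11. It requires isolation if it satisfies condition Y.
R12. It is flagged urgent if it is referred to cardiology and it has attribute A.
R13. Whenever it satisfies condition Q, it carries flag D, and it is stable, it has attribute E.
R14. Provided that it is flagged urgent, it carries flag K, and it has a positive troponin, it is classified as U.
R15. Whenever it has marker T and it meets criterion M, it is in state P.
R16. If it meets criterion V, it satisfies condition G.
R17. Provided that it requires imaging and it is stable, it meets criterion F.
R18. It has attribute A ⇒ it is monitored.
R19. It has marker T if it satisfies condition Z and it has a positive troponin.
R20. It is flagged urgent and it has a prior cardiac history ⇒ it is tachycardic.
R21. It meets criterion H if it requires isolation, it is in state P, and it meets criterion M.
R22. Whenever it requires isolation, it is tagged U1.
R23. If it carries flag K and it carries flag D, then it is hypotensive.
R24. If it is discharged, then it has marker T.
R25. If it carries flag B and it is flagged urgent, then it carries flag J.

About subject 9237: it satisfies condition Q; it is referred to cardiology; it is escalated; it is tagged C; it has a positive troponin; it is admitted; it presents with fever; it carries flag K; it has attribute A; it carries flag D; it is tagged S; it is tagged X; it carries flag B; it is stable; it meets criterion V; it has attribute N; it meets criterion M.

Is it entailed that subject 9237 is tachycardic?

By R3 (it is escalated, it satisfies condition Q, it is tagged X): it has attribute L.
By R6 (it presents with fever, it carries flag B): it has marker T.
By R9 (it has attribute L): it requires imaging.
By R12 (it is referred to cardiology, it has attribute A): it is flagged urgent.
By R13 (it satisfies condition Q, it carries flag D, it is stable): it has attribute E.
By R14 (it is flagged urgent, it carries flag K, it has a positive troponin): it is classified as U.
By R15 (it has marker T, it meets criterion M): it is in state P.
By R16 (it meets criterion V): it satisfies condition G.
By R4 (it is classified as U, it requires imaging, it satisfies condition G): it has chest pain.
By R8 (it has attribute E, it carries flag D, it presents with fever): it requires isolation.
By R21 (it requires isolation, it is in state P, it meets criterion M): it meets criterion H.
By R10 (it has chest pain, it meets criterion H): it is tachycardic.

Yes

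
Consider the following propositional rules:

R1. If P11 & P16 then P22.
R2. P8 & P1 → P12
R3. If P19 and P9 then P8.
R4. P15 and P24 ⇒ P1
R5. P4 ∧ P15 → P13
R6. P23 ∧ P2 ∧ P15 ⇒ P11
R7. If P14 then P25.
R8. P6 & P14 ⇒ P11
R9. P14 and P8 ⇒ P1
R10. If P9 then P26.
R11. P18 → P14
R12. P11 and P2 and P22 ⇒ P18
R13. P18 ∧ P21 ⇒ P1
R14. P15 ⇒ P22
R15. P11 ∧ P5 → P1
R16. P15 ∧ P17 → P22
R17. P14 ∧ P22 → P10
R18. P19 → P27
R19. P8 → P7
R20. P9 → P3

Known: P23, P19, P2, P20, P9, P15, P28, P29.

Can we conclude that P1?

P8  (by R3: P19, P9)
P11  (by R6: P23, P2, P15)
P22  (by R14: P15)
P18  (by R12: P11, P2, P22)
P14  (by R11: P18)
P1  (by R9: P14, P8)

Yes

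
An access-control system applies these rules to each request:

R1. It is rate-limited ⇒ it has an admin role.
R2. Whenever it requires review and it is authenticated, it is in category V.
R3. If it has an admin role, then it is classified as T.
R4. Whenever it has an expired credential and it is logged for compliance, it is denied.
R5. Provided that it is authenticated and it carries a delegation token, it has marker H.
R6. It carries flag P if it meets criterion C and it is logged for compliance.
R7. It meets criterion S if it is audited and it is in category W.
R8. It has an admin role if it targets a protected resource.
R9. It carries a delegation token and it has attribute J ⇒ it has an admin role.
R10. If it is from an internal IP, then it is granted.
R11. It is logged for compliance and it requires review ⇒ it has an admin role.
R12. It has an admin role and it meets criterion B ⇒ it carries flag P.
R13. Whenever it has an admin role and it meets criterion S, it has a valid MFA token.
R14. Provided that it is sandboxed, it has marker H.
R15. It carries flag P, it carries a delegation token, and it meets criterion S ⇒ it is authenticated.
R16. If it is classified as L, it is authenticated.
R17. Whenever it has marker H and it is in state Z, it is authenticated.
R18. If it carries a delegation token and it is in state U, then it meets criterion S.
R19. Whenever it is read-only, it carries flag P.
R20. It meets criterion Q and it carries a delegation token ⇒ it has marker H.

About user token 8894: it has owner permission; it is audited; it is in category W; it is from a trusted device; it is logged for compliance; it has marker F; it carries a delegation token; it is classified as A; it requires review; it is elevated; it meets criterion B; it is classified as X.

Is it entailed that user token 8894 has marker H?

Yes

By R7 (it is audited, it is in category W): it meets criterion S.
By R11 (it is logged for compliance, it requires review): it has an admin role.
By R12 (it has an admin role, it meets criterion B): it carries flag P.
By R15 (it carries flag P, it carries a delegation token, it meets criterion S): it is authenticated.
By R5 (it is authenticated, it carries a delegation token): it has marker H.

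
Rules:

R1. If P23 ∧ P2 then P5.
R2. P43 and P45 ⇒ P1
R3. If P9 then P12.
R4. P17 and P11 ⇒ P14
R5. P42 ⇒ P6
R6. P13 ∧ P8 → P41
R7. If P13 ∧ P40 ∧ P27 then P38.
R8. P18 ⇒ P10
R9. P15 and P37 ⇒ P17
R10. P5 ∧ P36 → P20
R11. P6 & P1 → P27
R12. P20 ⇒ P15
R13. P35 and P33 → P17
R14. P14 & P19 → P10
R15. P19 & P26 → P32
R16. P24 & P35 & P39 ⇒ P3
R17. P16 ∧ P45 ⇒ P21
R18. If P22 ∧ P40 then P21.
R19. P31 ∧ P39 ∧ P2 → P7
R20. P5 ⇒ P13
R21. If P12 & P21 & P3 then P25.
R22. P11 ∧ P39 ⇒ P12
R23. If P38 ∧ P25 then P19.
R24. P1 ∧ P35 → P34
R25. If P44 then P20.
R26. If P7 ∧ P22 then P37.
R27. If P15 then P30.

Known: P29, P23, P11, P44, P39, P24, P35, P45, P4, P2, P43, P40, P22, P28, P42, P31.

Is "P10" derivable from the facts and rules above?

P5  (by R1: P23, P2)
P1  (by R2: P43, P45)
P6  (by R5: P42)
P27  (by R11: P6, P1)
P3  (by R16: P24, P35, P39)
P21  (by R18: P22, P40)
P7  (by R19: P31, P39, P2)
P13  (by R20: P5)
P12  (by R22: P11, P39)
P20  (by R25: P44)
P37  (by R26: P7, P22)
P38  (by R7: P13, P40, P27)
P15  (by R12: P20)
P25  (by R21: P12, P21, P3)
P19  (by R23: P38, P25)
P17  (by R9: P15, P37)
P14  (by R4: P17, P11)
P10  (by R14: P14, P19)

Yes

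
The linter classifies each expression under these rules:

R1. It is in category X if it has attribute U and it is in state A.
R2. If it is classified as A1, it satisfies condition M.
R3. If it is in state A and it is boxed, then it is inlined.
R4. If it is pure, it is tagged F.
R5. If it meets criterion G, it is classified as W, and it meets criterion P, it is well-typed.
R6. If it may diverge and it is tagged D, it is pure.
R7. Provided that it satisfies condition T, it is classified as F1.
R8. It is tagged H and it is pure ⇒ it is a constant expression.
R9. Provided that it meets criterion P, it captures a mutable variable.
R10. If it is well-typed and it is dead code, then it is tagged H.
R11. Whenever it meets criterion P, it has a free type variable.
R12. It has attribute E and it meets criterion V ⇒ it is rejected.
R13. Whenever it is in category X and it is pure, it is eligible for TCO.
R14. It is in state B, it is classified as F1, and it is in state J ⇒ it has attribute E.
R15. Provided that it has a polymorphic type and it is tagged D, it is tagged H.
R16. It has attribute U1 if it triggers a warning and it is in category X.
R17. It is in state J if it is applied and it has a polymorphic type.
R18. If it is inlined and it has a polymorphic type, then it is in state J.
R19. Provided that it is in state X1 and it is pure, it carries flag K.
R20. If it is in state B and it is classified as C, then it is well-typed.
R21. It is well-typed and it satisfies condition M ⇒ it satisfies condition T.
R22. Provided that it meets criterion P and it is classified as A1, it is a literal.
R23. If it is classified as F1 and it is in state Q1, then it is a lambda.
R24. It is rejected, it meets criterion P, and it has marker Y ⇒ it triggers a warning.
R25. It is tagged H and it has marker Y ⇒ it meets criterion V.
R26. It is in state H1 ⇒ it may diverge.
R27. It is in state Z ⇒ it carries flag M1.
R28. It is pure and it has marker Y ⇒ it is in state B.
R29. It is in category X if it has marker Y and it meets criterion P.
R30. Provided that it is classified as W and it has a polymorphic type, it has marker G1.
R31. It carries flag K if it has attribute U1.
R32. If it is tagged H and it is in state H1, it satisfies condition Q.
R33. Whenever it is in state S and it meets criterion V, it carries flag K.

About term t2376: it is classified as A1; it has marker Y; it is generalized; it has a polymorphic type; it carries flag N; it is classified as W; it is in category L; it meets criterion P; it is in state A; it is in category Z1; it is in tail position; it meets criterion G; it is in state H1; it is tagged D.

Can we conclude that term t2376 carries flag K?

No

Forward chaining from the given facts derives: satisfies condition M, is well-typed, captures a mutable variable, has a free type variable, is tagged H, satisfies condition T, is a literal, meets criterion V, may diverge, is in category X, has marker G1, satisfies condition Q, is pure, is classified as F1, is a constant expression, is eligible for TCO, is in state B, is tagged F.
Rules concluding "it carries flag K": R19 needs "it is in state X1"; R31 needs "it has attribute U1"; R33 needs "it is in state S" — none of these are established.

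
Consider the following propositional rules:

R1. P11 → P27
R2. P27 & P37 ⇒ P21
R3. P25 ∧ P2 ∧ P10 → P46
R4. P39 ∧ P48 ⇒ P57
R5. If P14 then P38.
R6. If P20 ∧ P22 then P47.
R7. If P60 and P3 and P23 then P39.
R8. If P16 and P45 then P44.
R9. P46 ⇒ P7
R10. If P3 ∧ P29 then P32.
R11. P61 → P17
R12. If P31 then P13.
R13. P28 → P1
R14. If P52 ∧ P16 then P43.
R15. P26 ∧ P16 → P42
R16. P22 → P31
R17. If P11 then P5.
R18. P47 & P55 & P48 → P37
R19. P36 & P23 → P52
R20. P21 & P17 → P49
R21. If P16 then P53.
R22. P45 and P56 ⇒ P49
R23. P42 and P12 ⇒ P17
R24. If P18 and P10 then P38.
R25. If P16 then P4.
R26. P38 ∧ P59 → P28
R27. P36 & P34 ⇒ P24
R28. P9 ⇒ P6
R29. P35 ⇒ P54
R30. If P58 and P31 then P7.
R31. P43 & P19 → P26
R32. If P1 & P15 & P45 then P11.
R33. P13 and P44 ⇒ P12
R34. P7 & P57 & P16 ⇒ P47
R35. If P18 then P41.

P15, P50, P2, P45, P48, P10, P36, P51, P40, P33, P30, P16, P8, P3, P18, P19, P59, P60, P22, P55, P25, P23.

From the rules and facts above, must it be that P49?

Yes

P46  (by R3: P25, P2, P10)
P39  (by R7: P60, P3, P23)
P44  (by R8: P16, P45)
P7  (by R9: P46)
P31  (by R16: P22)
P52  (by R19: P36, P23)
P38  (by R24: P18, P10)
P28  (by R26: P38, P59)
P57  (by R4: P39, P48)
P13  (by R12: P31)
P1  (by R13: P28)
P43  (by R14: P52, P16)
P26  (by R31: P43, P19)
P11  (by R32: P1, P15, P45)
P12  (by R33: P13, P44)
P47  (by R34: P7, P57, P16)
P27  (by R1: P11)
P42  (by R15: P26, P16)
P37  (by R18: P47, P55, P48)
P17  (by R23: P42, P12)
P21  (by R2: P27, P37)
P49  (by R20: P21, P17)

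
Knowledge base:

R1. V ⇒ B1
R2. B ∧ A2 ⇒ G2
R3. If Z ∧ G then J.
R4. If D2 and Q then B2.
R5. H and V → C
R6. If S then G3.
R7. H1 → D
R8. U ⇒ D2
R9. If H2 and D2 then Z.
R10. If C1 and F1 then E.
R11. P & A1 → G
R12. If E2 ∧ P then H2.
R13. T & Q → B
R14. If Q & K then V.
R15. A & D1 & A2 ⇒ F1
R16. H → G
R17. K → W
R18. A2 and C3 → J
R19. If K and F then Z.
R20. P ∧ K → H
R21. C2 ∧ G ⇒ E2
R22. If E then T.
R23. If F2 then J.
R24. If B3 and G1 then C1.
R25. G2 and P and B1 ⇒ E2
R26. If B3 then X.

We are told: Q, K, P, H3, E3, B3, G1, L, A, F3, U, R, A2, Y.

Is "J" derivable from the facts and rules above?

No

Forward chaining from the given facts derives: D2, V, W, H, C1, X, B1, B2, C, G.
Rules concluding J: R3 needs Z; R18 needs C3; R23 needs F2 — none of these are established.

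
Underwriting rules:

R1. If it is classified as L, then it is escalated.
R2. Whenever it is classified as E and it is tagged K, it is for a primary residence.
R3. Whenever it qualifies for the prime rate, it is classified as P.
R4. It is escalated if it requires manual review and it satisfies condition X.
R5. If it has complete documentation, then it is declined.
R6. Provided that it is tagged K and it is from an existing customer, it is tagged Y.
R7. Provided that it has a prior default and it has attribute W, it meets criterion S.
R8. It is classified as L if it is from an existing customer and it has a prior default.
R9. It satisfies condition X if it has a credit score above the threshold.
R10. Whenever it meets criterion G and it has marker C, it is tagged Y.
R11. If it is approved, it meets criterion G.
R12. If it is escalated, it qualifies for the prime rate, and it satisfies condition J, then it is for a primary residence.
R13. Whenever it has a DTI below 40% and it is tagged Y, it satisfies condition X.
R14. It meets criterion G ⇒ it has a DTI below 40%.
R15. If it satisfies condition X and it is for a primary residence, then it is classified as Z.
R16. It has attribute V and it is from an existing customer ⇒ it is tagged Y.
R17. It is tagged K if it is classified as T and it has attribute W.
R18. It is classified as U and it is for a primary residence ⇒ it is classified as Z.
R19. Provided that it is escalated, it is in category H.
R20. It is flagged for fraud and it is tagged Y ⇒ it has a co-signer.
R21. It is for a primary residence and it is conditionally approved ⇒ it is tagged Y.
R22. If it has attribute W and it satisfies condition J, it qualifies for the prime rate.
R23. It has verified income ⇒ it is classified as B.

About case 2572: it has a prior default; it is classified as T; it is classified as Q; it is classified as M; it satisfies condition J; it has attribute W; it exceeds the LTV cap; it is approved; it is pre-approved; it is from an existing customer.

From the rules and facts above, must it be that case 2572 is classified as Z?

Yes

By R8 (it is from an existing customer, it has a prior default): it is classified as L.
By R11 (it is approved): it meets criterion G.
By R14 (it meets criterion G): it has a DTI below 40%.
By R17 (it is classified as T, it has attribute W): it is tagged K.
By R22 (it has attribute W, it satisfies condition J): it qualifies for the prime rate.
By R1 (it is classified as L): it is escalated.
By R6 (it is tagged K, it is from an existing customer): it is tagged Y.
By R12 (it is escalated, it qualifies for the prime rate, it satisfies condition J): it is for a primary residence.
By R13 (it has a DTI below 40%, it is tagged Y): it satisfies condition X.
By R15 (it satisfies condition X, it is for a primary residence): it is classified as Z.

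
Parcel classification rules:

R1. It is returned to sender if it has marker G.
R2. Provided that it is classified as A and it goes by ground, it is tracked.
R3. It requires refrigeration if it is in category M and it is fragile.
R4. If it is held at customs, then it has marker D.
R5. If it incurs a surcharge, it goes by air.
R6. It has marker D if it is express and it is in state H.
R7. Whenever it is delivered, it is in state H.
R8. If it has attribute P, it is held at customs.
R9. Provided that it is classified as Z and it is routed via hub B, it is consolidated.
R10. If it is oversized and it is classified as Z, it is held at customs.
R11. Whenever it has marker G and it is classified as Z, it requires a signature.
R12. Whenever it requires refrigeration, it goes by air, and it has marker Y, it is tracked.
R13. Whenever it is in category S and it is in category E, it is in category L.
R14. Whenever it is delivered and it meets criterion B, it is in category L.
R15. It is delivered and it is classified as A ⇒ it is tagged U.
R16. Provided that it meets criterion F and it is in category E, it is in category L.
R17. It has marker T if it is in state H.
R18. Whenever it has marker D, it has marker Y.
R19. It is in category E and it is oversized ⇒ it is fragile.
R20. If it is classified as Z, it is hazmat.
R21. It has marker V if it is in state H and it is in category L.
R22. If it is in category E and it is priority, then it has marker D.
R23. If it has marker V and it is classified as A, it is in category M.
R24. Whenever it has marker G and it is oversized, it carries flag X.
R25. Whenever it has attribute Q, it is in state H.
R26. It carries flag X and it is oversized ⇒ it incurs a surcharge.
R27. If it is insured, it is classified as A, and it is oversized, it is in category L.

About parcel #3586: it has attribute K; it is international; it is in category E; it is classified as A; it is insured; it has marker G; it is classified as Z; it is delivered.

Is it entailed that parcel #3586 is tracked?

Forward chaining from the given facts derives: is returned to sender, is in state H, requires a signature, is tagged U, has marker T, is hazmat.
Rules concluding "it is tracked": R2 needs "it goes by ground"; R12 needs "it requires refrigeration" — none of these are established.

No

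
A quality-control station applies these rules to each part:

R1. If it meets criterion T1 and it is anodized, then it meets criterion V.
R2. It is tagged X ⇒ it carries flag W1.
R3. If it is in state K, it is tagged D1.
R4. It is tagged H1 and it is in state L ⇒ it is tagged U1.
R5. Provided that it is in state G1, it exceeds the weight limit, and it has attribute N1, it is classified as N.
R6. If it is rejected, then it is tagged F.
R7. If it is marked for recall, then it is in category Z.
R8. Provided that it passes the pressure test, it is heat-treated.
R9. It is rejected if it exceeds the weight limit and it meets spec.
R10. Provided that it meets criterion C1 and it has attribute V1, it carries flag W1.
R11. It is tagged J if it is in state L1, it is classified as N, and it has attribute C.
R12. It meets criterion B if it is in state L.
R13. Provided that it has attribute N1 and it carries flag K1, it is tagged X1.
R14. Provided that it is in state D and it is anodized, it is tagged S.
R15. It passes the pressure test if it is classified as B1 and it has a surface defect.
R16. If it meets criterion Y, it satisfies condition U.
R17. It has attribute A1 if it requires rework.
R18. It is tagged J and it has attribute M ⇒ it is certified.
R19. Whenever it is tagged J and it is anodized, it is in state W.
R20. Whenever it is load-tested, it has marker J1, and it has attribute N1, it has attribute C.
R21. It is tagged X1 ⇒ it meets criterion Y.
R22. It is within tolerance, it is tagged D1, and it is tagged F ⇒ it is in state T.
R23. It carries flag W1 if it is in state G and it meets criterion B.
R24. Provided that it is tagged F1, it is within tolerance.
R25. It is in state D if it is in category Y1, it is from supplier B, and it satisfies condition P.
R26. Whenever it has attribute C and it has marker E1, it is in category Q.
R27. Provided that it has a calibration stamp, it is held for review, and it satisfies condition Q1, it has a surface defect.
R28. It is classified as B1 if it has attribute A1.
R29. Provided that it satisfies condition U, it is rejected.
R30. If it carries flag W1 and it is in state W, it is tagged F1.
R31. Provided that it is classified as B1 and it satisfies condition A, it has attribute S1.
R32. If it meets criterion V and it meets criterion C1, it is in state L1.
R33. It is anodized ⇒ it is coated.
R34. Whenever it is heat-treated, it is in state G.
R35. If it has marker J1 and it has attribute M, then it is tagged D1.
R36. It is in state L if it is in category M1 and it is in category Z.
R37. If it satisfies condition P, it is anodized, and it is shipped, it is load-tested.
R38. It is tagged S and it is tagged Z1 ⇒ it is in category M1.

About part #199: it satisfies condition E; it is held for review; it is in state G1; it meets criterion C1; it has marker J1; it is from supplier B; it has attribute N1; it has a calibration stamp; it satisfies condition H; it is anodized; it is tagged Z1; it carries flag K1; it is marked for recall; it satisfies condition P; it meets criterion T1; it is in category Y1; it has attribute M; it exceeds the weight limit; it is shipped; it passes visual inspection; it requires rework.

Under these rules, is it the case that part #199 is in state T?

Forward chaining from the given facts derives: meets criterion V, is classified as N, is in category Z, is tagged X1, has attribute A1, meets criterion Y, is in state D, is classified as B1, is in state L1, is coated, is tagged D1, is load-tested, is tagged S, satisfies condition U, has attribute C, is rejected, is in category M1, is tagged F, is tagged J, is certified, is in state W, is in state L, meets criterion B.
The only rule concluding "it is in state T" is R22, which needs "it is within tolerance"; that is never established.

No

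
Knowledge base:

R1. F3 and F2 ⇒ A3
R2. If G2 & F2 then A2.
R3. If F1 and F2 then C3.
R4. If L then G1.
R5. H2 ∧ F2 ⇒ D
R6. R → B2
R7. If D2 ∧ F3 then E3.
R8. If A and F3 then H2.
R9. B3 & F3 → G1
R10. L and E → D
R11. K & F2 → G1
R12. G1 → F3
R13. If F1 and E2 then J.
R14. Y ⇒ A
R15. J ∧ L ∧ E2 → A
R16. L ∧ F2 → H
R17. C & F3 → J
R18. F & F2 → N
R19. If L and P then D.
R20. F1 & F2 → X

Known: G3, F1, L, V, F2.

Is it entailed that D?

Forward chaining from the given facts derives: C3, G1, F3, H, X, A3.
Rules concluding D: R5 needs H2; R10 needs E; R19 needs P — none of these are established.

No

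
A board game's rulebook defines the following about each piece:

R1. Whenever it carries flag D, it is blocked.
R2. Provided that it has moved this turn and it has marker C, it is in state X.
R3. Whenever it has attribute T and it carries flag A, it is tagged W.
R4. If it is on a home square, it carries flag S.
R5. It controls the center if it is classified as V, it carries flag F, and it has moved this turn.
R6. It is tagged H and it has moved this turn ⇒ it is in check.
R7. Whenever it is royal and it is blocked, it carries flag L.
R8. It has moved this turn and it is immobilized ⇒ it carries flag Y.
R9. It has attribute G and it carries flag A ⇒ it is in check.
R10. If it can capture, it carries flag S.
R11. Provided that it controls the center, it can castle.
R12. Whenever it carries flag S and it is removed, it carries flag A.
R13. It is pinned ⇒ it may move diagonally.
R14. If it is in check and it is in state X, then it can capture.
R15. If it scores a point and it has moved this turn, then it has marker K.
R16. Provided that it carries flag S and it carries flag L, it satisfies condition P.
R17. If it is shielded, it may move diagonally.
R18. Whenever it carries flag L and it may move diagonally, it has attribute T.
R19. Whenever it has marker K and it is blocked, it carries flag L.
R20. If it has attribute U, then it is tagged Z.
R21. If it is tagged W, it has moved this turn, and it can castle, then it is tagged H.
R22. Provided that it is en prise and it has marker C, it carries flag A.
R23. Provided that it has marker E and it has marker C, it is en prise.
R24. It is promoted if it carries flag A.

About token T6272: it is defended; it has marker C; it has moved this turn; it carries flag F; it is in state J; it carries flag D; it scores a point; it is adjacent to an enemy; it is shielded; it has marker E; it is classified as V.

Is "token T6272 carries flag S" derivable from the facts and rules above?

By R1 (it carries flag D): it is blocked.
By R2 (it has moved this turn, it has marker C): it is in state X.
By R5 (it is classified as V, it carries flag F, it has moved this turn): it controls the center.
By R11 (it controls the center): it can castle.
By R15 (it scores a point, it has moved this turn): it has marker K.
By R17 (it is shielded): it may move diagonally.
By R19 (it has marker K, it is blocked): it carries flag L.
By R23 (it has marker E, it has marker C): it is en prise.
By R18 (it carries flag L, it may move diagonally): it has attribute T.
By R22 (it is en prise, it has marker C): it carries flag A.
By R3 (it has attribute T, it carries flag A): it is tagged W.
By R21 (it is tagged W, it has moved this turn, it can castle): it is tagged H.
By R6 (it is tagged H, it has moved this turn): it is in check.
By R14 (it is in check, it is in state X): it can capture.
By R10 (it can capture): it carries flag S.

Yes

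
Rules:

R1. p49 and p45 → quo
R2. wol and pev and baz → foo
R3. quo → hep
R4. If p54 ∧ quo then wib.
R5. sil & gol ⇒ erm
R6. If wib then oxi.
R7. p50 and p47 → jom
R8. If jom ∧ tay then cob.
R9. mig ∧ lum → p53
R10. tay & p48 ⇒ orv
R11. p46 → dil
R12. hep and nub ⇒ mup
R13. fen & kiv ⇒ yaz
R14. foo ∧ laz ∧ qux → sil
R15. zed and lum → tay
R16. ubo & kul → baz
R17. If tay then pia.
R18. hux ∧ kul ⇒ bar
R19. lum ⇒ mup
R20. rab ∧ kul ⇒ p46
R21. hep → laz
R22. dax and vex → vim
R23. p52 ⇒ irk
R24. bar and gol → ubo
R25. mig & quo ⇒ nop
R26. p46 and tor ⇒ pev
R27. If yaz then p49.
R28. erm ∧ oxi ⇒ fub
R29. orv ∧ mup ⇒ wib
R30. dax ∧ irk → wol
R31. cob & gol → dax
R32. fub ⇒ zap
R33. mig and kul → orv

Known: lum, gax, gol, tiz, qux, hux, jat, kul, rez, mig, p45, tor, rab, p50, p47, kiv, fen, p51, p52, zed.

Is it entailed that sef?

No

Forward chaining from the given facts derives: jom, p53, yaz, tay, pia, bar, mup, p46, irk, ubo, pev, p49, orv, quo, hep, cob, dil, baz, laz, nop, wib, dax, oxi, wol, foo, sil, erm, fub, zap.
No rule has sef as its conclusion, and it is not among the given facts.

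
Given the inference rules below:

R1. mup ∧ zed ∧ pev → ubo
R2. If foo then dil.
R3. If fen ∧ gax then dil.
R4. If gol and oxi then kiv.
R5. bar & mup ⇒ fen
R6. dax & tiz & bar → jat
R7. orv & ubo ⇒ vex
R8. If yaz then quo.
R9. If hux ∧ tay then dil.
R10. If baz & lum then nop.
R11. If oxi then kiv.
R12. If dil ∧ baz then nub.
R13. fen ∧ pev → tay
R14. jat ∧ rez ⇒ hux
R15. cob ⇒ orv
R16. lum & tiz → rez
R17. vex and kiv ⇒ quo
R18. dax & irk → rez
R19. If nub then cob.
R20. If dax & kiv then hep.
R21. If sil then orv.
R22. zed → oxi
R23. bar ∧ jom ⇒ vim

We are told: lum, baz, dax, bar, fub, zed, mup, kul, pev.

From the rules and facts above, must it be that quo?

No

Forward chaining from the given facts derives: ubo, fen, nop, tay, oxi, kiv, hep.
Rules concluding quo: R8 needs yaz; R17 needs vex — none of these are established.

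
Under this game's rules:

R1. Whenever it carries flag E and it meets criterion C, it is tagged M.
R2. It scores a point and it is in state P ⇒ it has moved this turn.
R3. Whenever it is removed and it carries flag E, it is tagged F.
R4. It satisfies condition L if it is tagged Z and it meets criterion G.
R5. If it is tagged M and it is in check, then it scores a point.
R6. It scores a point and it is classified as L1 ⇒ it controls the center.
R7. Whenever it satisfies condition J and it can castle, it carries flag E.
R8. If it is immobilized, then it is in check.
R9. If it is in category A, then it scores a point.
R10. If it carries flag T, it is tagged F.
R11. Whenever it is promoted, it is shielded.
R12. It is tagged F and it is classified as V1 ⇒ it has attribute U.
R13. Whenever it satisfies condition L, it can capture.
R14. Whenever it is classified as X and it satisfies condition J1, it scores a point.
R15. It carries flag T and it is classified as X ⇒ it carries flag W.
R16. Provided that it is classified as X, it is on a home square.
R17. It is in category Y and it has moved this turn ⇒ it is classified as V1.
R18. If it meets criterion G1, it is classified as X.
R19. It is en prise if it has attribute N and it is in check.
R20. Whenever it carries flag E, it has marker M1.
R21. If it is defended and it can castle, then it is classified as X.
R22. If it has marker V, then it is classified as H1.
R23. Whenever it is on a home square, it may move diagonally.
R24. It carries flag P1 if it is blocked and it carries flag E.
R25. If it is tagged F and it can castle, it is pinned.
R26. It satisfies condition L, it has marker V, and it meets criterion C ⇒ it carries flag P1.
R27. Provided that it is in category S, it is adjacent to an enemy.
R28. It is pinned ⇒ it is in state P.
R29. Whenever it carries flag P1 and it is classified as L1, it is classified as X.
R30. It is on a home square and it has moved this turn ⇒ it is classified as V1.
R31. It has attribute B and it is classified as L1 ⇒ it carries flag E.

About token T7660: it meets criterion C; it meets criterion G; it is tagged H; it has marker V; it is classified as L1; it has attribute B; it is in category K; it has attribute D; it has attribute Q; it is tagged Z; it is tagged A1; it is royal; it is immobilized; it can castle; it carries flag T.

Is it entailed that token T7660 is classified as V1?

By R4 (it is tagged Z, it meets criterion G): it satisfies condition L.
By R8 (it is immobilized): it is in check.
By R10 (it carries flag T): it is tagged F.
By R25 (it is tagged F, it can castle): it is pinned.
By R26 (it satisfies condition L, it has marker V, it meets criterion C): it carries flag P1.
By R28 (it is pinned): it is in state P.
By R29 (it carries flag P1, it is classified as L1): it is classified as X.
By R31 (it has attribute B, it is classified as L1): it carries flag E.
By R1 (it carries flag E, it meets criterion C): it is tagged M.
By R5 (it is tagged M, it is in check): it scores a point.
By R16 (it is classified as X): it is on a home square.
By R2 (it scores a point, it is in state P): it has moved this turn.
By R30 (it is on a home square, it has moved this turn): it is classified as V1.

Yes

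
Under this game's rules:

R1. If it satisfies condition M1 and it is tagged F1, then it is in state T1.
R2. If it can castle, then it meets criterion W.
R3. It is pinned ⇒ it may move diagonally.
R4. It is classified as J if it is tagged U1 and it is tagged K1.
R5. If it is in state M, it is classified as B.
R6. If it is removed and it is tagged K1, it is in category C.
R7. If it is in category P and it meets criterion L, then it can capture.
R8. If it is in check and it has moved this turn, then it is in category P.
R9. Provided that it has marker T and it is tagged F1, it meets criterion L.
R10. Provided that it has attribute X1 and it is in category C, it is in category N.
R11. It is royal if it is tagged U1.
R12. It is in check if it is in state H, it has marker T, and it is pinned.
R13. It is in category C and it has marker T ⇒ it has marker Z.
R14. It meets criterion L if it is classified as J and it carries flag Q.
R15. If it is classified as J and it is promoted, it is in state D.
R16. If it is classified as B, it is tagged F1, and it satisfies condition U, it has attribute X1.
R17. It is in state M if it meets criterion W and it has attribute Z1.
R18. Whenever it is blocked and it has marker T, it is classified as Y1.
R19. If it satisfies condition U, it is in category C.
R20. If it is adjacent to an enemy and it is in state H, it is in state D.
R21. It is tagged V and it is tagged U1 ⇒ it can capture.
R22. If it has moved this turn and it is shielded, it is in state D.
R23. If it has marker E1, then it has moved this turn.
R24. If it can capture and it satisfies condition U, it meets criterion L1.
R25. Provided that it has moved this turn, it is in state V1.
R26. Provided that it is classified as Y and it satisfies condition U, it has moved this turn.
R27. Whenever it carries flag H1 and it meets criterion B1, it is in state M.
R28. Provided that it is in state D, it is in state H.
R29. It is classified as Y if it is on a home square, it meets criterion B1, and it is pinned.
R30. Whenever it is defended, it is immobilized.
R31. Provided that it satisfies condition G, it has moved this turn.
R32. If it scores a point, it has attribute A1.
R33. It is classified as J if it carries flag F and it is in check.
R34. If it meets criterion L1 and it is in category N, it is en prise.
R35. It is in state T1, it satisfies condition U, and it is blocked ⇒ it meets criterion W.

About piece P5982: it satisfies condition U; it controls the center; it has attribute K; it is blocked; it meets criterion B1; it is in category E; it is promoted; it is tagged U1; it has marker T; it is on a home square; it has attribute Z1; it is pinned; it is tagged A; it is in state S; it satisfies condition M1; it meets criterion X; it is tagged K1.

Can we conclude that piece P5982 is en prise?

No

Forward chaining from the given facts derives: may move diagonally, is classified as J, is royal, is in state D, is classified as Y1, is in category C, is in state H, is classified as Y, is in check, has marker Z, has moved this turn, is in category P, is in state V1.
The only rule concluding "it is en prise" is R34, which needs "it meets criterion L1"; that is never established.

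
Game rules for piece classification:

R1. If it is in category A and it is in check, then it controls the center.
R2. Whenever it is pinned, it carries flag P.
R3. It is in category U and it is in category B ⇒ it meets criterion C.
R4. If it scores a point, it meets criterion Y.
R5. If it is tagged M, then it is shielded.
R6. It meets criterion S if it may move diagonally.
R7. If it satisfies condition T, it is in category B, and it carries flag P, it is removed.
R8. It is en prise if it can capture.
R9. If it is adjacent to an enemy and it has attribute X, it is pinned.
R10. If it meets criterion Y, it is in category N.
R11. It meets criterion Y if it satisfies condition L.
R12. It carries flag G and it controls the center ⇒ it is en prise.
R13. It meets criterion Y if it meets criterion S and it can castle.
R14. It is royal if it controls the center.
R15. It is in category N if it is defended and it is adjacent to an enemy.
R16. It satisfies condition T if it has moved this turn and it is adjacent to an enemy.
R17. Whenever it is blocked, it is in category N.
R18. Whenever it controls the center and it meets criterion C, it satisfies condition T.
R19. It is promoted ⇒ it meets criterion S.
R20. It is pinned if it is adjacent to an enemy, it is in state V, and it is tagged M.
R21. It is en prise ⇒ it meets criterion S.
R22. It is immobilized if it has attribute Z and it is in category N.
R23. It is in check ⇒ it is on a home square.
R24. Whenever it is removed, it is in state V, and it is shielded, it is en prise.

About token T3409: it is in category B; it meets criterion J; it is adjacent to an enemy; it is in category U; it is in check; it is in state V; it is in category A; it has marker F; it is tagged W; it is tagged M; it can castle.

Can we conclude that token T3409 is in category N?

By R1 (it is in category A, it is in check): it controls the center.
By R3 (it is in category U, it is in category B): it meets criterion C.
By R5 (it is tagged M): it is shielded.
By R18 (it controls the center, it meets criterion C): it satisfies condition T.
By R20 (it is adjacent to an enemy, it is in state V, it is tagged M): it is pinned.
By R2 (it is pinned): it carries flag P.
By R7 (it satisfies condition T, it is in category B, it carries flag P): it is removed.
By R24 (it is removed, it is in state V, it is shielded): it is en prise.
By R21 (it is en prise): it meets criterion S.
By R13 (it meets criterion S, it can castle): it meets criterion Y.
By R10 (it meets criterion Y): it is in category N.

Yes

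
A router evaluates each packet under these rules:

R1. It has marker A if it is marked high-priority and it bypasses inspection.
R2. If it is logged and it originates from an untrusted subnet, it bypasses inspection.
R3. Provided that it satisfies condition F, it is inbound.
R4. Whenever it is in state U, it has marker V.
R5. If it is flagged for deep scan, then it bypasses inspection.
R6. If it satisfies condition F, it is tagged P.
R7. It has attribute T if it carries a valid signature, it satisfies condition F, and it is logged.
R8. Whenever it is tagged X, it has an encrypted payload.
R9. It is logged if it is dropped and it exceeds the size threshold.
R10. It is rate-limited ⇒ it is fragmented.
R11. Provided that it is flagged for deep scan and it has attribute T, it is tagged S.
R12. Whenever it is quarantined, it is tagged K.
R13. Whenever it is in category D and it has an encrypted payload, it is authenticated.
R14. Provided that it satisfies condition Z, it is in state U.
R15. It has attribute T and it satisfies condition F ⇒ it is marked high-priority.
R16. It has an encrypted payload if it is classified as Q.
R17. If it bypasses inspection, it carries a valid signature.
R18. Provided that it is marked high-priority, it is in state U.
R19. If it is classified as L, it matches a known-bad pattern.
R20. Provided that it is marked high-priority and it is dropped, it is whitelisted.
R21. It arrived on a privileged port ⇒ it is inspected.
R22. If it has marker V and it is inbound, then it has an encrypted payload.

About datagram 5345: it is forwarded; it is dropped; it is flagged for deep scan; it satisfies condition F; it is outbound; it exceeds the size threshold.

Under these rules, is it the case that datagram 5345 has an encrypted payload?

Yes

By R3 (it satisfies condition F): it is inbound.
By R5 (it is flagged for deep scan): it bypasses inspection.
By R9 (it is dropped, it exceeds the size threshold): it is logged.
By R17 (it bypasses inspection): it carries a valid signature.
By R7 (it carries a valid signature, it satisfies condition F, it is logged): it has attribute T.
By R15 (it has attribute T, it satisfies condition F): it is marked high-priority.
By R18 (it is marked high-priority): it is in state U.
By R4 (it is in state U): it has marker V.
By R22 (it has marker V, it is inbound): it has an encrypted payload.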